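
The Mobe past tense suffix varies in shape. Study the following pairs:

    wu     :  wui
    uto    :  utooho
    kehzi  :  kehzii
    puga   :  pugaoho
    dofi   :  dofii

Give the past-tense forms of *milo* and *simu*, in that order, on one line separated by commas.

The suffix is conditioned by the last vowel: -i when the last vowel of the stem is a high vowel (*wu*, *kehzi*, *dofi*); -oho when the last vowel of the stem is a non-high vowel (*uto*, *puga*).
The last vowel of *milo* is /o/, which is a non-high vowel, so the suffix is -oho, giving *milooho*.
The last vowel of *simu* is /u/, which is a high vowel, so the suffix is -i, giving *simui*.

milooho, simui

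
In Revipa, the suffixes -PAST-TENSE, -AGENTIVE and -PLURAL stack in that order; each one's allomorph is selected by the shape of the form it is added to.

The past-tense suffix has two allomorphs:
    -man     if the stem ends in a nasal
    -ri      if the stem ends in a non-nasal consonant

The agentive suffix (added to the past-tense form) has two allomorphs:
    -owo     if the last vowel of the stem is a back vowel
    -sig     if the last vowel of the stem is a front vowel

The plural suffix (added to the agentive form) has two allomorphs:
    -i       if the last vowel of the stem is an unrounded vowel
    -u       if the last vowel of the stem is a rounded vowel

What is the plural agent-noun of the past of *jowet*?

The final consonant of *jowet* is /t/, which is non-nasal, so the past-tense suffix is -ri, giving *jowetri*.
The past-tense form *jowetri*: last vowel = /i/, a front vowel → -sig → *jowetrisig*.
The agentive form *jowetrisig* — last vowel /i/ (an unrounded vowel) → -i → *jowetrisigi*.

jowetrisigi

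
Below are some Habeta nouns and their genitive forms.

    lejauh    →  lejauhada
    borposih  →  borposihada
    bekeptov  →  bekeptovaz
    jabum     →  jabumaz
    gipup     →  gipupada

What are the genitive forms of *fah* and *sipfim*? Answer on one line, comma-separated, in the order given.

Looking at the final consonant of each stem: -ada when the stem ends in a voiceless consonant (*lejauh*, *borposih*, *gipup*); -az when the stem ends in a voiced consonant (*bekeptov*, *jabum*).
*fah*: final consonant = /h/, voiceless → -ada → *fahada*.
Since the final consonant of *sipfim* is /m/ (voiced), it takes -az, giving *sipfimaz*.

fahada, sipfimaz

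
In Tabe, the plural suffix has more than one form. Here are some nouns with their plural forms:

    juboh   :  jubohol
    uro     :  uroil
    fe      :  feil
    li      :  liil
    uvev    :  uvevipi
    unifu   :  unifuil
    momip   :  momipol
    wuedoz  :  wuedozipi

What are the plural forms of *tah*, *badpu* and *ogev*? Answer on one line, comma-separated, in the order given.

tahol, badpuil, ogevipi

Looking at the final sound of each stem: -ol when the stem ends in a voiceless consonant (*juboh*, *momip*); -ipi when the stem ends in a voiced consonant (*uvev*, *wuedoz*); -il when the stem ends in a vowel (*uro*, *fe*, *li*, *unifu*).
Since the final sound of *tah* is /h/ (a voiceless consonant), it takes -ol, giving *tahol*.
*badpu*: final sound = /u/, a vowel → -il → *badpuil*.
The final sound of *ogev* is /v/, which is a voiced consonant, so the suffix is -ipi, giving *ogevipi*.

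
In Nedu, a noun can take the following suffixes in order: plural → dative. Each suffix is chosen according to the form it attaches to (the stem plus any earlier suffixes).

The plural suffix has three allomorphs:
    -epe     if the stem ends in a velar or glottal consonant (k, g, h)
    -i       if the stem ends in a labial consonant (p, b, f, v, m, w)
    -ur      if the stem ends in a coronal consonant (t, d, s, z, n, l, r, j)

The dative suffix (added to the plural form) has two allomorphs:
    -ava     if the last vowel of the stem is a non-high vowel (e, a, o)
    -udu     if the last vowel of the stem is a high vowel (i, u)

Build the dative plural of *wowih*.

wowihepeava

*wowih* — final consonant /h/ (velar/glottal) → -epe → *wowihepe*.
The plural form *wowihepe*: last vowel = /e/, a non-high vowel → -ava → *wowihepeava*.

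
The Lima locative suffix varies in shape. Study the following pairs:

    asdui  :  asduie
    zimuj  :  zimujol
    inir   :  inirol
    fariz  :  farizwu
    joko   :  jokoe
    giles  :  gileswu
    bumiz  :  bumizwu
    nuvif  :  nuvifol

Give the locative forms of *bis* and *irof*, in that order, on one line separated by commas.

The pattern is sibilance of the final sound: -wu when the stem ends in a sibilant (*fariz*, *giles*, *bumiz*); -ol when the stem ends in a non-sibilant consonant (*zimuj*, *inir*, *nuvif*); -e when the stem ends in a vowel (*asdui*, *joko*).
Since the final sound of *bis* is /s/ (a sibilant), it takes -wu, giving *biswu*.
*irof*: final sound = /f/, a non-sibilant consonant → -ol → *irofol*.

biswu, irofol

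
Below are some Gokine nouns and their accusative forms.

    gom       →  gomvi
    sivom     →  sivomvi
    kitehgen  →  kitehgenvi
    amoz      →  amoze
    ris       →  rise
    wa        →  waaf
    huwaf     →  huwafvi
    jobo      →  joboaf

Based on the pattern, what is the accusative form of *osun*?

Looking at the final sound of each stem: -e when the stem ends in a sibilant (*amoz*, *ris*); -vi when the stem ends in a non-sibilant consonant (*gom*, *sivom*, *kitehgen*, *huwaf*); -af when the stem ends in a vowel (*wa*, *jobo*).
Since the final sound of *osun* is /n/ (a non-sibilant consonant), it takes -vi, giving *osunvi*.

osunvi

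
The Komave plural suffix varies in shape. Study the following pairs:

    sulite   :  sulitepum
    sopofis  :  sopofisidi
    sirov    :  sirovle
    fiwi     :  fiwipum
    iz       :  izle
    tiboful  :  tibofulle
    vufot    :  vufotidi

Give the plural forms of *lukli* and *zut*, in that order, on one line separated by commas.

Looking at the final sound of each stem: -idi when the stem ends in a voiceless consonant (*sopofis*, *vufot*); -le when the stem ends in a voiced consonant (*sirov*, *iz*, *tiboful*); -pum when the stem ends in a vowel (*sulite*, *fiwi*).
*lukli*: final sound = /i/, a vowel → -pum → *luklipum*.
*zut*: final sound = /t/, a voiceless consonant → -idi → *zutidi*.

luklipum, zutidi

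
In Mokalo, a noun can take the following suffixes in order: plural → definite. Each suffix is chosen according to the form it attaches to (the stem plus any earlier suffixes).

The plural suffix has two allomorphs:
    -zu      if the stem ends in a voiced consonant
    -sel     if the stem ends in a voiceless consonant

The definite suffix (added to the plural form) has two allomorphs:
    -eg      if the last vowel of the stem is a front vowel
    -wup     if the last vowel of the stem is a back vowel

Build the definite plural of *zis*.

Since the final consonant of *zis* is /s/ (voiceless), it takes -sel, giving *zissel*.
Since the last vowel of the plural form *zissel* is /e/ (a front vowel), it takes -eg, giving *zisseleg*.

zisseleg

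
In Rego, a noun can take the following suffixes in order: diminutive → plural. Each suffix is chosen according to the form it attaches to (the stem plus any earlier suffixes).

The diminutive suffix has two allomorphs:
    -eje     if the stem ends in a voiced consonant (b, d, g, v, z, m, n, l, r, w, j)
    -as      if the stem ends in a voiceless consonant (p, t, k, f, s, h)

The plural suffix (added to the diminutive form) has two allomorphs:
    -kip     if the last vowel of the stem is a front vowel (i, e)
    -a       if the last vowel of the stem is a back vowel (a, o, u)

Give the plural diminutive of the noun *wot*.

wotasa

*wot* — final consonant /t/ (voiceless) → -as → *wotas*.
Since the last vowel of the diminutive form *wotas* is /a/ (a back vowel), it takes -a, giving *wotasa*.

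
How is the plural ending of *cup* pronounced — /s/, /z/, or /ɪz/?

The stem *cup* ends in a voiceless non-sibilant consonant.
The plural suffix surfaces as /ɪz/ after sibilants, /s/ after other voiceless consonants, and /z/ after other voiced sounds.
So the plural -s on *cup* is pronounced /s/.

/s/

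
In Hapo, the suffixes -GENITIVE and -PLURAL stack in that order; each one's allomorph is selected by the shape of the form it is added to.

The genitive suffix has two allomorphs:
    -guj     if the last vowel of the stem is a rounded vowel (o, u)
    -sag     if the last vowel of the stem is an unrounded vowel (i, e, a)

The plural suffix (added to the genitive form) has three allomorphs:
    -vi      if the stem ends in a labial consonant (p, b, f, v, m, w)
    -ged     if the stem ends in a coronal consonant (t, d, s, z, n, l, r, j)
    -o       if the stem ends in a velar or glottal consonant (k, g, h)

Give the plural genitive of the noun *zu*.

zugujged

*zu* — last vowel /u/ (a rounded vowel) → -guj → *zuguj*.
The final consonant of the genitive form *zuguj* is /j/, which is coronal, so the plural suffix is -ged, giving *zugujged*.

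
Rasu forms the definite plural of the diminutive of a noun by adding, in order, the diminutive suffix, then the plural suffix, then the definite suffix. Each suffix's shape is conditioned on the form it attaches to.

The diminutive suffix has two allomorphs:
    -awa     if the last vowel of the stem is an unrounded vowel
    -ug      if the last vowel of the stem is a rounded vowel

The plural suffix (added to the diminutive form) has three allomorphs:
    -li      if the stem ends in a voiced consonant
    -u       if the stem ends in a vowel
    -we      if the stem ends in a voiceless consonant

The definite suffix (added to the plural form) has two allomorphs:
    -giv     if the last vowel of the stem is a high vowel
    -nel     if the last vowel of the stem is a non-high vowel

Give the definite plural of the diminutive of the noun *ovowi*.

ovowiawaugiv

*ovowi*: last vowel = /i/, an unrounded vowel → -awa → *ovowiawa*.
The final sound of the diminutive form *ovowiawa* is /a/, which is a vowel, so the plural suffix is -u, giving *ovowiawau*.
The last vowel of the plural form *ovowiawau* is /u/, which is a high vowel, so the definite suffix is -giv, giving *ovowiawaugiv*.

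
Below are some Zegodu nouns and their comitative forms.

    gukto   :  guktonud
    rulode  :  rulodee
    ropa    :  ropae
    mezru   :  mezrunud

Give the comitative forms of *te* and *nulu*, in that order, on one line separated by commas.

The pattern is rounding harmony: -nud when the last vowel of the stem is a rounded vowel (*gukto*, *mezru*); -e when the last vowel of the stem is an unrounded vowel (*rulode*, *ropa*).
Since the last vowel of *te* is /e/ (an unrounded vowel), it takes -e, giving *tee*.
*nulu*: last vowel = /u/, a rounded vowel → -nud → *nulunud*.

tee, nulunud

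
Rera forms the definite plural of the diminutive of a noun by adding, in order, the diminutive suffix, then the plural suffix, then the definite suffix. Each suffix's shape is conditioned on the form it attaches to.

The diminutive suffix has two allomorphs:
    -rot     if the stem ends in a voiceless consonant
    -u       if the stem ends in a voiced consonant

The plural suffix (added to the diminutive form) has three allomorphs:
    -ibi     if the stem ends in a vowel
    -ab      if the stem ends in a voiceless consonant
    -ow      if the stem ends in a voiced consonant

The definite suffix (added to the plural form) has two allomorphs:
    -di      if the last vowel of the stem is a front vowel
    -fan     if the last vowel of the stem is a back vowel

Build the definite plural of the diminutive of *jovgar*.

Since the final consonant of *jovgar* is /r/ (voiced), it takes -u, giving *jovgaru*.
The diminutive form *jovgaru* — final sound /u/ (a vowel) → -ibi → *jovgaruibi*.
Since the last vowel of the plural form *jovgaruibi* is /i/ (a front vowel), it takes -di, giving *jovgaruibidi*.

jovgaruibidi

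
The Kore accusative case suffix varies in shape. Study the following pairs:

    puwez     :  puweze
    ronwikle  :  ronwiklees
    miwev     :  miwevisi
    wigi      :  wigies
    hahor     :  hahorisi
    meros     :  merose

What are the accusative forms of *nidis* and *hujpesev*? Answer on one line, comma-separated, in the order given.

nidise, hujpesevisi

Looking at the final sound of each stem: -e when the stem ends in a sibilant (*puwez*, *meros*); -isi when the stem ends in a non-sibilant consonant (*miwev*, *hahor*); -es when the stem ends in a vowel (*ronwikle*, *wigi*).
The final sound of *nidis* is /s/, which is a sibilant, so the suffix is -e, giving *nidise*.
*hujpesev* — final sound /v/ (a non-sibilant consonant) → -isi → *hujpesevisi*.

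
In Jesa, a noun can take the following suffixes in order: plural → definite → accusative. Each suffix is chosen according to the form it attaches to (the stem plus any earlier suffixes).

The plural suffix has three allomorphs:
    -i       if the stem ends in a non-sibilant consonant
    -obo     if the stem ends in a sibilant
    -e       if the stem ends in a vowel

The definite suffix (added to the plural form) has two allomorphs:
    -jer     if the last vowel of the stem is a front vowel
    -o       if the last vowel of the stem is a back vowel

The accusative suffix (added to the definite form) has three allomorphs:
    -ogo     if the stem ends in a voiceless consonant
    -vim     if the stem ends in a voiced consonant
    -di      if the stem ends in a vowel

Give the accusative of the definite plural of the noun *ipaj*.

*ipaj* — final sound /j/ (a non-sibilant consonant) → -i → *ipaji*.
The plural form *ipaji* — last vowel /i/ (a front vowel) → -jer → *ipajijer*.
The definite form *ipajijer*: final sound = /r/, a voiced consonant → -vim → *ipajijervim*.

ipajijervim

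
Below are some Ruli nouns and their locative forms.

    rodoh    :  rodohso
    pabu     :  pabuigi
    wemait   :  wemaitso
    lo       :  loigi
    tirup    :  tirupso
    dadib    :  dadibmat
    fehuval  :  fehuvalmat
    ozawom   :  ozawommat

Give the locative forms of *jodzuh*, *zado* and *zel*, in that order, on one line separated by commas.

The pattern is voicing of the final sound: -so when the stem ends in a voiceless consonant (*rodoh*, *wemait*, *tirup*); -mat when the stem ends in a voiced consonant (*dadib*, *fehuval*, *ozawom*); -igi when the stem ends in a vowel (*pabu*, *lo*).
*jodzuh* — final sound /h/ (a voiceless consonant) → -so → *jodzuhso*.
*zado* — final sound /o/ (a vowel) → -igi → *zadoigi*.
Since the final sound of *zel* is /l/ (a voiced consonant), it takes -mat, giving *zelmat*.

jodzuhso, zadoigi, zelmat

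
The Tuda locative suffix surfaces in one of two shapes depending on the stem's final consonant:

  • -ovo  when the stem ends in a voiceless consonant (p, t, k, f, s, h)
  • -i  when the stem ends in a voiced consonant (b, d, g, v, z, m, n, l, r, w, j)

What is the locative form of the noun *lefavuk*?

*lefavuk*: final consonant = /k/, voiceless → -ovo → *lefavukovo*.

lefavukovo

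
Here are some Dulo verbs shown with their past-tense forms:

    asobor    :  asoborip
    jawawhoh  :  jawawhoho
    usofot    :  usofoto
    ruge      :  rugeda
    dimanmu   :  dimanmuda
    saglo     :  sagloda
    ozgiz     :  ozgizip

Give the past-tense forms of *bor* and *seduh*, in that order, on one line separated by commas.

The pattern is voicing of the final sound: -o when the stem ends in a voiceless consonant (*jawawhoh*, *usofot*); -ip when the stem ends in a voiced consonant (*asobor*, *ozgiz*); -da when the stem ends in a vowel (*ruge*, *dimanmu*, *saglo*).
*bor*: final sound = /r/, a voiced consonant → -ip → *borip*.
*seduh* — final sound /h/ (a voiceless consonant) → -o → *seduho*.

borip, seduho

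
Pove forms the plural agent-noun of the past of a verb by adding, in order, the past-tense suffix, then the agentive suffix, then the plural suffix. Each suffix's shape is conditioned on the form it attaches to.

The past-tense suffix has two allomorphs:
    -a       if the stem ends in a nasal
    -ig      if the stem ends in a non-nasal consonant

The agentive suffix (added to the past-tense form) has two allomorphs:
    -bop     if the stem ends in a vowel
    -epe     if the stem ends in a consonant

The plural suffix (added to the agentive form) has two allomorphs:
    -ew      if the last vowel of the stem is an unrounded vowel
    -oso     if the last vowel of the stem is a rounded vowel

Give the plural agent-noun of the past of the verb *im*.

imaboposo

The final consonant of *im* is /m/, which is a nasal, so the past-tense suffix is -a, giving *ima*.
The past-tense form *ima*: final sound = /a/, a vowel → -bop → *imabop*.
The agentive form *imabop* — last vowel /o/ (a rounded vowel) → -oso → *imaboposo*.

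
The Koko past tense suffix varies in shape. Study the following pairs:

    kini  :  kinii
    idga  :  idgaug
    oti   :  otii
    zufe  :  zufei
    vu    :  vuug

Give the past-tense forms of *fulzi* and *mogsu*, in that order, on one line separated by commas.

fulzii, mogsuug

The pattern is front/back vowel harmony: -i when the last vowel of the stem is a front vowel (*kini*, *oti*, *zufe*); -ug when the last vowel of the stem is a back vowel (*idga*, *vu*).
The last vowel of *fulzi* is /i/, which is a front vowel, so the suffix is -i, giving *fulzii*.
*mogsu* — last vowel /u/ (a back vowel) → -ug → *mogsuug*.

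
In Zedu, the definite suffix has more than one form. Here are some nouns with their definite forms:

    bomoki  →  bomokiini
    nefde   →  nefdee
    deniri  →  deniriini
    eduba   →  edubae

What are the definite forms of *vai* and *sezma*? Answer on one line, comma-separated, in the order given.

vaiini, sezmae

Looking at the last vowel of each stem: -ini when the last vowel of the stem is a high vowel (*bomoki*, *deniri*); -e when the last vowel of the stem is a non-high vowel (*nefde*, *eduba*).
*vai* — last vowel /i/ (a high vowel) → -ini → *vaiini*.
*sezma* — last vowel /a/ (a non-high vowel) → -e → *sezmae*.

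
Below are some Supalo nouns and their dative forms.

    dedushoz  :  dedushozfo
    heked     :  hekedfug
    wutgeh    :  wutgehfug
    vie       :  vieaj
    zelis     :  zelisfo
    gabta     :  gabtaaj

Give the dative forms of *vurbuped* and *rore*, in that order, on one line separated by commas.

vurbupedfug, roreaj

The suffix is conditioned by the final sound: -fo when the stem ends in a sibilant (*dedushoz*, *zelis*); -fug when the stem ends in a non-sibilant consonant (*heked*, *wutgeh*); -aj when the stem ends in a vowel (*vie*, *gabta*).
*vurbuped*: final sound = /d/, a non-sibilant consonant → -fug → *vurbupedfug*.
*rore*: final sound = /e/, a vowel → -aj → *roreaj*.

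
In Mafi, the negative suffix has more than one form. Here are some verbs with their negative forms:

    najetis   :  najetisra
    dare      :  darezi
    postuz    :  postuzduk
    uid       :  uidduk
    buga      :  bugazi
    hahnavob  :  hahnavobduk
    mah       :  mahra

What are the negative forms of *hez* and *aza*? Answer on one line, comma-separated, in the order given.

The pattern is voicing of the final sound: -ra when the stem ends in a voiceless consonant (*najetis*, *mah*); -duk when the stem ends in a voiced consonant (*postuz*, *uid*, *hahnavob*); -zi when the stem ends in a vowel (*dare*, *buga*).
*hez* — final sound /z/ (a voiced consonant) → -duk → *hezduk*.
*aza* — final sound /a/ (a vowel) → -zi → *azazi*.

hezduk, azazi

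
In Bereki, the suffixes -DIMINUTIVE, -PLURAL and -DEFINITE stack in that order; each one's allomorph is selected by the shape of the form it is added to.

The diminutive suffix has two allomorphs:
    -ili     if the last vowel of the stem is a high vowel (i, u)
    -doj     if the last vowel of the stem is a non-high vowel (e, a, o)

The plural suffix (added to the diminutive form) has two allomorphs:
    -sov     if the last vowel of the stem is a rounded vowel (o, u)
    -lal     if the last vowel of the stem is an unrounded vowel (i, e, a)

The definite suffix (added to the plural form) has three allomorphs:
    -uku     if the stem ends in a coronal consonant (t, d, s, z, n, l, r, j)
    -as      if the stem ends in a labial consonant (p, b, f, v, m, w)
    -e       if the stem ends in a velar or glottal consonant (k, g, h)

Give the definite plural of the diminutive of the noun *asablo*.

*asablo*: last vowel = /o/, a non-high vowel → -doj → *asablodoj*.
The diminutive form *asablodoj*: last vowel = /o/, a rounded vowel → -sov → *asablodojsov*.
The plural form *asablodojsov*: final consonant = /v/, labial → -as → *asablodojsovas*.

asablodojsovas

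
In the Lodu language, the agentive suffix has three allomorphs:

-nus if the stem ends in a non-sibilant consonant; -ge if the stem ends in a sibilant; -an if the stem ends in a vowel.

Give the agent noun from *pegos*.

pegosge

*pegos*: final sound = /s/, a sibilant → -ge → *pegosge*.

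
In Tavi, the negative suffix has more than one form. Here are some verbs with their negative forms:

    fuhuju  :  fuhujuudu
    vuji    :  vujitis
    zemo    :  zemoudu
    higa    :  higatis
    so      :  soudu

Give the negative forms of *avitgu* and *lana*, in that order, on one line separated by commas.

The alternation tracks the last vowel of the stem — -udu when the last vowel of the stem is a rounded vowel (*fuhuju*, *zemo*, *so*); -tis when the last vowel of the stem is an unrounded vowel (*vuji*, *higa*).
The last vowel of *avitgu* is /u/, which is a rounded vowel, so the suffix is -udu, giving *avitguudu*.
Since the last vowel of *lana* is /a/ (an unrounded vowel), it takes -tis, giving *lanatis*.

avitguudu, lanatis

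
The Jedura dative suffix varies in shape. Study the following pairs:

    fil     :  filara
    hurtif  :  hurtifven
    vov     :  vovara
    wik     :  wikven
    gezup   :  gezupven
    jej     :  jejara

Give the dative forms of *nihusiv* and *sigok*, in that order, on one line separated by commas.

The pattern is voicing of the final consonant: -ven when the stem ends in a voiceless consonant (*hurtif*, *wik*, *gezup*); -ara when the stem ends in a voiced consonant (*fil*, *vov*, *jej*).
The final consonant of *nihusiv* is /v/, which is voiced, so the suffix is -ara, giving *nihusivara*.
*sigok* — final consonant /k/ (voiceless) → -ven → *sigokven*.

nihusivara, sigokven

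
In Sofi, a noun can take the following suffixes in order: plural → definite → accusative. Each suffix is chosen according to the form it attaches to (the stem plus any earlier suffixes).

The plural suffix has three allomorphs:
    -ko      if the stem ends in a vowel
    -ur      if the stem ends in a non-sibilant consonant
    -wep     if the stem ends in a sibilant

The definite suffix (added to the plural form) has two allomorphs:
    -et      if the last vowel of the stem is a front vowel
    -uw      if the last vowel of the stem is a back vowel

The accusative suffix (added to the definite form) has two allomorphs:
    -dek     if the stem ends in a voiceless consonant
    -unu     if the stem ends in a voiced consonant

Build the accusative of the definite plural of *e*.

ekouwunu

*e* — final sound /e/ (a vowel) → -ko → *eko*.
The plural form *eko*: last vowel = /o/, a back vowel → -uw → *ekouw*.
The definite form *ekouw*: final consonant = /w/, voiced → -unu → *ekouwunu*.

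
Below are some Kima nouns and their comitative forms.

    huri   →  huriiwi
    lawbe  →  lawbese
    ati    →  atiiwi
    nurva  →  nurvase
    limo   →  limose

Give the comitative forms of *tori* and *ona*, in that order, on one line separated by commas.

The alternation tracks the last vowel of the stem — -iwi when the last vowel of the stem is a high vowel (*huri*, *ati*); -se when the last vowel of the stem is a non-high vowel (*lawbe*, *nurva*, *limo*).
The last vowel of *tori* is /i/, which is a high vowel, so the suffix is -iwi, giving *toriiwi*.
The last vowel of *ona* is /a/, which is a non-high vowel, so the suffix is -se, giving *onase*.

toriiwi, onase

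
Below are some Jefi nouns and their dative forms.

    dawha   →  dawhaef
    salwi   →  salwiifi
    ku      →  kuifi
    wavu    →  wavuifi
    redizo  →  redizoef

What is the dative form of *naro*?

The pattern is height harmony: -ifi when the last vowel of the stem is a high vowel (*salwi*, *ku*, *wavu*); -ef when the last vowel of the stem is a non-high vowel (*dawha*, *redizo*).
*naro*: last vowel = /o/, a non-high vowel → -ef → *naroef*.

naroef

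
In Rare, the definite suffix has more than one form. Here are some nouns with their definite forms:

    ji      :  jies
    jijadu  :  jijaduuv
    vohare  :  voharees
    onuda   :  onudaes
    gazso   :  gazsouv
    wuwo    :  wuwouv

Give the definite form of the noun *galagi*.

The suffix is conditioned by the last vowel: -uv when the last vowel of the stem is a rounded vowel (*jijadu*, *gazso*, *wuwo*); -es when the last vowel of the stem is an unrounded vowel (*ji*, *vohare*, *onuda*).
*galagi* — last vowel /i/ (an unrounded vowel) → -es → *galagies*.

galagies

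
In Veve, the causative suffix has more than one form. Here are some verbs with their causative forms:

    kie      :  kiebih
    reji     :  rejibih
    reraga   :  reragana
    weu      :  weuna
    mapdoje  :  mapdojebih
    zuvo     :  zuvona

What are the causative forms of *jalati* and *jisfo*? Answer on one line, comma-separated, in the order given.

jalatibih, jisfona

The suffix is conditioned by the last vowel: -bih when the last vowel of the stem is a front vowel (*kie*, *reji*, *mapdoje*); -na when the last vowel of the stem is a back vowel (*reraga*, *weu*, *zuvo*).
*jalati* — last vowel /i/ (a front vowel) → -bih → *jalatibih*.
Since the last vowel of *jisfo* is /o/ (a back vowel), it takes -na, giving *jisfona*.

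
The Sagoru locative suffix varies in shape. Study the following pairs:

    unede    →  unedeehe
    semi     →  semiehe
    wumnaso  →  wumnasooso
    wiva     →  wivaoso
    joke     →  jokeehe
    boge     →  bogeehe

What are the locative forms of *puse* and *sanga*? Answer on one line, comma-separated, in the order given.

The suffix is conditioned by the last vowel: -ehe when the last vowel of the stem is a front vowel (*unede*, *semi*, *joke*, *boge*); -oso when the last vowel of the stem is a back vowel (*wumnaso*, *wiva*).
*puse* — last vowel /e/ (a front vowel) → -ehe → *puseehe*.
Since the last vowel of *sanga* is /a/ (a back vowel), it takes -oso, giving *sangaoso*.

puseehe, sangaoso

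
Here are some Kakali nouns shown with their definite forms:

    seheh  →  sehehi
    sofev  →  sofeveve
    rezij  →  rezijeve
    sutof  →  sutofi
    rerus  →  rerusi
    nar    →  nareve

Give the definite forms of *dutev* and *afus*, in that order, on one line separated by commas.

The pattern is voicing of the final consonant: -i when the stem ends in a voiceless consonant (*seheh*, *sutof*, *rerus*); -eve when the stem ends in a voiced consonant (*sofev*, *rezij*, *nar*).
Since the final consonant of *dutev* is /v/ (voiced), it takes -eve, giving *duteveve*.
*afus*: final consonant = /s/, voiceless → -i → *afusi*.

duteveve, afusi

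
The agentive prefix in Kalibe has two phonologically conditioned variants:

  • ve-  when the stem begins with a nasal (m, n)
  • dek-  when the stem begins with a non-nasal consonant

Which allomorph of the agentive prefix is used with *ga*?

dek-

Since the first consonant of *ga* is /g/ (non-nasal), it takes dek-.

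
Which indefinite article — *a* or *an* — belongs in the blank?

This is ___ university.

a

The indefinite article is chosen by the initial *sound* of the following word, not its spelling.
*university* begins with the sound /juː/ (u pronounced /juː/) — a consonant sound.
So the article is *a*: This is a university.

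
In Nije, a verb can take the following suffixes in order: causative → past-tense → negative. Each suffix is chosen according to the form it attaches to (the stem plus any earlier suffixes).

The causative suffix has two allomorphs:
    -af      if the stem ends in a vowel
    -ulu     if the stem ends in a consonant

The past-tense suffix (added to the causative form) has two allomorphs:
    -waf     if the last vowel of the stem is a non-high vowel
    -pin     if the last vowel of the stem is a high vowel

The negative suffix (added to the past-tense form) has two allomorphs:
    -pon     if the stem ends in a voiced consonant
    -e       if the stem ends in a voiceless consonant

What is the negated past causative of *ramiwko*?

Since the final sound of *ramiwko* is /o/ (a vowel), it takes -af, giving *ramiwkoaf*.
The last vowel of the causative form *ramiwkoaf* is /a/, which is a non-high vowel, so the past-tense suffix is -waf, giving *ramiwkoafwaf*.
The past-tense form *ramiwkoafwaf* — final consonant /f/ (voiceless) → -e → *ramiwkoafwafe*.

ramiwkoafwafe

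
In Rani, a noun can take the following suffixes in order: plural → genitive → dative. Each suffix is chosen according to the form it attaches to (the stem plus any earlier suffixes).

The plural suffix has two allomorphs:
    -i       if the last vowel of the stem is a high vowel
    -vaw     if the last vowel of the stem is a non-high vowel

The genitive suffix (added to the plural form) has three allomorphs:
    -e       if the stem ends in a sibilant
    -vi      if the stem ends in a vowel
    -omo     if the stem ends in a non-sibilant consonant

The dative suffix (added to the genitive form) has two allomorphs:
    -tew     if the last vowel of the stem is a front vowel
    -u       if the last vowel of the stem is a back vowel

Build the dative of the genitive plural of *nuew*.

nuewvawomou

The last vowel of *nuew* is /e/, which is a non-high vowel, so the plural suffix is -vaw, giving *nuewvaw*.
Since the final sound of the plural form *nuewvaw* is /w/ (a non-sibilant consonant), it takes -omo, giving *nuewvawomo*.
The genitive form *nuewvawomo* — last vowel /o/ (a back vowel) → -u → *nuewvawomou*.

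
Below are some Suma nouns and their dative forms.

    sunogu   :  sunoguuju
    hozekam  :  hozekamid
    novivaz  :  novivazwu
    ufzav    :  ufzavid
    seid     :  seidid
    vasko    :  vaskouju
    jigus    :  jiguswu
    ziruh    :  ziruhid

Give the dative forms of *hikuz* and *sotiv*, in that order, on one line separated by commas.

hikuzwu, sotivid

The alternation tracks the final sound of the stem — -wu when the stem ends in a sibilant (*novivaz*, *jigus*); -id when the stem ends in a non-sibilant consonant (*hozekam*, *ufzav*, *seid*, *ziruh*); -uju when the stem ends in a vowel (*sunogu*, *vasko*).
*hikuz* — final sound /z/ (a sibilant) → -wu → *hikuzwu*.
Since the final sound of *sotiv* is /v/ (a non-sibilant consonant), it takes -id, giving *sotivid*.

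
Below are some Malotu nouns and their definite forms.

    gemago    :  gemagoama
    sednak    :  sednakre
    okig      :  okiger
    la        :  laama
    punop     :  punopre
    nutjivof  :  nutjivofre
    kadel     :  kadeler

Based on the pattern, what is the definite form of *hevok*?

hevokre

The suffix is conditioned by the final sound: -re when the stem ends in a voiceless consonant (*sednak*, *punop*, *nutjivof*); -er when the stem ends in a voiced consonant (*okig*, *kadel*); -ama when the stem ends in a vowel (*gemago*, *la*).
Since the final sound of *hevok* is /k/ (a voiceless consonant), it takes -re, giving *hevokre*.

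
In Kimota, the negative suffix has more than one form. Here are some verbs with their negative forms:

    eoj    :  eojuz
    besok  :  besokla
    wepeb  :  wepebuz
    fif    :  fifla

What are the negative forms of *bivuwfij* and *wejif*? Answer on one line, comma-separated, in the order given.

bivuwfijuz, wejifla

Looking at the final consonant of each stem: -la when the stem ends in a voiceless consonant (*besok*, *fif*); -uz when the stem ends in a voiced consonant (*eoj*, *wepeb*).
The final consonant of *bivuwfij* is /j/, which is voiced, so the suffix is -uz, giving *bivuwfijuz*.
Since the final consonant of *wejif* is /f/ (voiceless), it takes -la, giving *wejifla*.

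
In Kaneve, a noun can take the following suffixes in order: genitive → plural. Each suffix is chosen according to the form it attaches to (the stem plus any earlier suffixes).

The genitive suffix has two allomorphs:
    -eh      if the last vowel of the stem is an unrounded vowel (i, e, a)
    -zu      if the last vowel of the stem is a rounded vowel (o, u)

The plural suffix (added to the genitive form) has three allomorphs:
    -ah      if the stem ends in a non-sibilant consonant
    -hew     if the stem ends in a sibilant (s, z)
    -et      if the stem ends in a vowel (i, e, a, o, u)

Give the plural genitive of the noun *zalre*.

*zalre* — last vowel /e/ (an unrounded vowel) → -eh → *zalreeh*.
The genitive form *zalreeh*: final sound = /h/, a non-sibilant consonant → -ah → *zalreehah*.

zalreehah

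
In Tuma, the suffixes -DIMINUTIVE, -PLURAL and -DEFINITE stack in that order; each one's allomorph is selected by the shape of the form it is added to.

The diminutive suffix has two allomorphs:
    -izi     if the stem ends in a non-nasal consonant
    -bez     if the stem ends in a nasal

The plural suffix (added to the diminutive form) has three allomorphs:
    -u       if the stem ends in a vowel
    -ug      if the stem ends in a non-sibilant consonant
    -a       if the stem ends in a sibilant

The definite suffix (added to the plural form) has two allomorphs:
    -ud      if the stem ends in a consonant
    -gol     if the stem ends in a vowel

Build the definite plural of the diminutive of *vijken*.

Since the final consonant of *vijken* is /n/ (a nasal), it takes -bez, giving *vijkenbez*.
Since the final sound of the diminutive form *vijkenbez* is /z/ (a sibilant), it takes -a, giving *vijkenbeza*.
Since the final sound of the plural form *vijkenbeza* is /a/ (a vowel), it takes -gol, giving *vijkenbezagol*.

vijkenbezagol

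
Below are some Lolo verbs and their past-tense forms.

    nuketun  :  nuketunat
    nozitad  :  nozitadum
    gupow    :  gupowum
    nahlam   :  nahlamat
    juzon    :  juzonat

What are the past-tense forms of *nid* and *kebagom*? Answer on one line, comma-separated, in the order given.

The suffix is conditioned by the final consonant: -at when the stem ends in a nasal (*nuketun*, *nahlam*, *juzon*); -um when the stem ends in a non-nasal consonant (*nozitad*, *gupow*).
The final consonant of *nid* is /d/, which is non-nasal, so the suffix is -um, giving *nidum*.
The final consonant of *kebagom* is /m/, which is a nasal, so the suffix is -at, giving *kebagomat*.

nidum, kebagomat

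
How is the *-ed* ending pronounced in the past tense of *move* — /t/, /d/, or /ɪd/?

/d/

The stem *move* ends in a voiced sound other than /d/.
The -ed suffix is realized as /ɪd/ after /t, d/; as /t/ after other voiceless consonants; and as /d/ after other voiced sounds.
So -ed on *move* is pronounced /d/.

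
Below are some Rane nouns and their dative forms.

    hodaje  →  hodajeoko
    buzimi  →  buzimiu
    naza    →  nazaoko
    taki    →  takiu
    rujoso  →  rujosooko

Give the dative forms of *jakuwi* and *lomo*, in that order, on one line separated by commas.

The suffix is conditioned by the last vowel: -u when the last vowel of the stem is a high vowel (*buzimi*, *taki*); -oko when the last vowel of the stem is a non-high vowel (*hodaje*, *naza*, *rujoso*).
*jakuwi*: last vowel = /i/, a high vowel → -u → *jakuwiu*.
*lomo*: last vowel = /o/, a non-high vowel → -oko → *lomooko*.

jakuwiu, lomooko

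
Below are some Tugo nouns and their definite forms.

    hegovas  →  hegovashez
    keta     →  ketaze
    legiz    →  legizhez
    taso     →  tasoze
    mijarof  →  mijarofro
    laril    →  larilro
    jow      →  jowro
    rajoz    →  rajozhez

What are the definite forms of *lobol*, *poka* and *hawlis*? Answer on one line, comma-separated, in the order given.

lobolro, pokaze, hawlishez

The alternation tracks the final sound of the stem — -hez when the stem ends in a sibilant (*hegovas*, *legiz*, *rajoz*); -ro when the stem ends in a non-sibilant consonant (*mijarof*, *laril*, *jow*); -ze when the stem ends in a vowel (*keta*, *taso*).
*lobol* — final sound /l/ (a non-sibilant consonant) → -ro → *lobolro*.
Since the final sound of *poka* is /a/ (a vowel), it takes -ze, giving *pokaze*.
Since the final sound of *hawlis* is /s/ (a sibilant), it takes -hez, giving *hawlishez*.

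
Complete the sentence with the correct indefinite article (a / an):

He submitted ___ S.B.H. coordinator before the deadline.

The indefinite article is chosen by the initial *sound* of the following word, not its spelling.
The initialism *S.B.H.* is read letter by letter; the first letter, S, is pronounced /ɛs/, which begins with a vowel sound.
So the article is *an*: He submitted an S.B.H. coordinator before the deadline.

an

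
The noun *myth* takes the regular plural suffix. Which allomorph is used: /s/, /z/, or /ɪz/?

The stem *myth* ends in a voiceless non-sibilant consonant.
The plural suffix surfaces as /ɪz/ after sibilants, /s/ after other voiceless consonants, and /z/ after other voiced sounds.
So the plural -s on *myth* is pronounced /s/.

/s/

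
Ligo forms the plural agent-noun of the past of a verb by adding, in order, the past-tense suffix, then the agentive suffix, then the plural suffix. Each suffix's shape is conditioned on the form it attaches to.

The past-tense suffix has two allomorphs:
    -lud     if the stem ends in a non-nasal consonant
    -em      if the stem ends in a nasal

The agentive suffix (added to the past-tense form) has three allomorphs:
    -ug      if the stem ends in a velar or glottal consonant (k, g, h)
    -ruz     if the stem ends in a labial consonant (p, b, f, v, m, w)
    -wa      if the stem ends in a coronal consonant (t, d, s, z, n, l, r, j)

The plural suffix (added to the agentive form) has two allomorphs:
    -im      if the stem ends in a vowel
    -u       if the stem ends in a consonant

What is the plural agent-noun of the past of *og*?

*og* — final consonant /g/ (non-nasal) → -lud → *oglud*.
The past-tense form *oglud*: final consonant = /d/, coronal → -wa → *ogludwa*.
The agentive form *ogludwa* — final sound /a/ (a vowel) → -im → *ogludwaim*.

ogludwaim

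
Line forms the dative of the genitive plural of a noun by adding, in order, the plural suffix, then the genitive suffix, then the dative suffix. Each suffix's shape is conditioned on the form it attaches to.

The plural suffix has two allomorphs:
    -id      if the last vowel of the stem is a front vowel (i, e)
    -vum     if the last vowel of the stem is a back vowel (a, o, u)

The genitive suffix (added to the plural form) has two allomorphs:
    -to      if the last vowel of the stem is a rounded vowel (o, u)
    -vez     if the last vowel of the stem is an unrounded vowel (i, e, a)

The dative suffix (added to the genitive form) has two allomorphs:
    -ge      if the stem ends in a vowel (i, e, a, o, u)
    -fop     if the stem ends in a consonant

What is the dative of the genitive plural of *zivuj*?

The last vowel of *zivuj* is /u/, which is a back vowel, so the plural suffix is -vum, giving *zivujvum*.
The plural form *zivujvum*: last vowel = /u/, a rounded vowel → -to → *zivujvumto*.
Since the final sound of the genitive form *zivujvumto* is /o/ (a vowel), it takes -ge, giving *zivujvumtoge*.

zivujvumtoge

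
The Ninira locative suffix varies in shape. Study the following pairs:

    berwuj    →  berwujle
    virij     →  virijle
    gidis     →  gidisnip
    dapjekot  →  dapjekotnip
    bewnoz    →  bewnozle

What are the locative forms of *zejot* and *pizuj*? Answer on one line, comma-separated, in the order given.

zejotnip, pizujle

The pattern is voicing of the final consonant: -nip when the stem ends in a voiceless consonant (*gidis*, *dapjekot*); -le when the stem ends in a voiced consonant (*berwuj*, *virij*, *bewnoz*).
*zejot*: final consonant = /t/, voiceless → -nip → *zejotnip*.
Since the final consonant of *pizuj* is /j/ (voiced), it takes -le, giving *pizujle*.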